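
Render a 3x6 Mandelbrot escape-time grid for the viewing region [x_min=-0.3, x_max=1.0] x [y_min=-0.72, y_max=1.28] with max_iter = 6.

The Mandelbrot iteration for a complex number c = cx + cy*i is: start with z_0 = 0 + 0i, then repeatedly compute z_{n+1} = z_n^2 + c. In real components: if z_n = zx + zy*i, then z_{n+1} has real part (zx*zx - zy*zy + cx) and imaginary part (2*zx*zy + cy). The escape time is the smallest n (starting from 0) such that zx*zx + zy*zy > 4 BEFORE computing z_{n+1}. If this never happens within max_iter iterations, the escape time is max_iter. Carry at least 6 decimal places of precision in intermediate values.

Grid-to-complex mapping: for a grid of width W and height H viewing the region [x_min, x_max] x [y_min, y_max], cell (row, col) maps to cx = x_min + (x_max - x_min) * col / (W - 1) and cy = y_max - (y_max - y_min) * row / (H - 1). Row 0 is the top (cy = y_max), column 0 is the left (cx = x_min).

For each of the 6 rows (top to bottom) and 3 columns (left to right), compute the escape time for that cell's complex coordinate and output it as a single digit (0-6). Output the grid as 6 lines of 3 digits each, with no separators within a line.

(row=0, col=0): c = -0.3000 + 1.2800i → escape time 3
(row=0, col=1): c = 0.3500 + 1.2800i → escape time 2
(row=0, col=2): c = 1.0000 + 1.2800i → escape time 2
(row=1, col=0): c = -0.3000 + 0.8800i → escape time 6
(row=1, col=1): c = 0.3500 + 0.8800i → escape time 4
(row=1, col=2): c = 1.0000 + 0.8800i → escape time 2
(row=2, col=0): c = -0.3000 + 0.4800i → escape time 6
(row=2, col=1): c = 0.3500 + 0.4800i → escape time 6
(row=2, col=2): c = 1.0000 + 0.4800i → escape time 2
(row=3, col=0): c = -0.3000 + 0.0800i → escape time 6
(row=3, col=1): c = 0.3500 + 0.0800i → escape time 6
(row=3, col=2): c = 1.0000 + 0.0800i → escape time 2
(row=4, col=0): c = -0.3000 + -0.3200i → escape time 6
(row=4, col=1): c = 0.3500 + -0.3200i → escape time 6
(row=4, col=2): c = 1.0000 + -0.3200i → escape time 2
(row=5, col=0): c = -0.3000 + -0.7200i → escape time 6
(row=5, col=1): c = 0.3500 + -0.7200i → escape time 6
(row=5, col=2): c = 1.0000 + -0.7200i → escape time 2

Answer: 322
642
662
662
662
662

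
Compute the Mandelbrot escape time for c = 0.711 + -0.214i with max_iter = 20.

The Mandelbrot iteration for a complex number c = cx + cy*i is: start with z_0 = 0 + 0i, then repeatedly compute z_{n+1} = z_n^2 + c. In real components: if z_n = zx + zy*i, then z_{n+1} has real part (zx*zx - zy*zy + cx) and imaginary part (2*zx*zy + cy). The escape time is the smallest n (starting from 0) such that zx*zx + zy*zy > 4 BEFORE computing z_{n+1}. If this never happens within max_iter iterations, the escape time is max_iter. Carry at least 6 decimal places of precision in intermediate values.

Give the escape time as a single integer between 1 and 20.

Answer: 3

Derivation:
z_0 = 0 + 0i, c = 0.7110 + -0.2140i
Iter 1: z = 0.7110 + -0.2140i, |z|^2 = 0.5513
Iter 2: z = 1.1707 + -0.5183i, |z|^2 = 1.6392
Iter 3: z = 1.8130 + -1.4276i, |z|^2 = 5.3248
Escaped at iteration 3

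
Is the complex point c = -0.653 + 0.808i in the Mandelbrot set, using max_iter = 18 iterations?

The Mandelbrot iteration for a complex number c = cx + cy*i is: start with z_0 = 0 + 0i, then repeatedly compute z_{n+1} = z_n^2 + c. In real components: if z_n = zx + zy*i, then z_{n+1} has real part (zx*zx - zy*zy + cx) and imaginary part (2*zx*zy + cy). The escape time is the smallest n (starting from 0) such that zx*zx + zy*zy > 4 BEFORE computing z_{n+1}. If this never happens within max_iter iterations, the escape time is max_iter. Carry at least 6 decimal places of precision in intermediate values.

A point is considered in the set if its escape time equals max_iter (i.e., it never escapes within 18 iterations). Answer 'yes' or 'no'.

Answer: no

Derivation:
z_0 = 0 + 0i, c = -0.6530 + 0.8080i
Iter 1: z = -0.6530 + 0.8080i, |z|^2 = 1.0793
Iter 2: z = -0.8795 + -0.2472i, |z|^2 = 0.8346
Iter 3: z = 0.0593 + 1.2429i, |z|^2 = 1.5483
Iter 4: z = -2.1943 + 0.9554i, |z|^2 = 5.7276
Escaped at iteration 4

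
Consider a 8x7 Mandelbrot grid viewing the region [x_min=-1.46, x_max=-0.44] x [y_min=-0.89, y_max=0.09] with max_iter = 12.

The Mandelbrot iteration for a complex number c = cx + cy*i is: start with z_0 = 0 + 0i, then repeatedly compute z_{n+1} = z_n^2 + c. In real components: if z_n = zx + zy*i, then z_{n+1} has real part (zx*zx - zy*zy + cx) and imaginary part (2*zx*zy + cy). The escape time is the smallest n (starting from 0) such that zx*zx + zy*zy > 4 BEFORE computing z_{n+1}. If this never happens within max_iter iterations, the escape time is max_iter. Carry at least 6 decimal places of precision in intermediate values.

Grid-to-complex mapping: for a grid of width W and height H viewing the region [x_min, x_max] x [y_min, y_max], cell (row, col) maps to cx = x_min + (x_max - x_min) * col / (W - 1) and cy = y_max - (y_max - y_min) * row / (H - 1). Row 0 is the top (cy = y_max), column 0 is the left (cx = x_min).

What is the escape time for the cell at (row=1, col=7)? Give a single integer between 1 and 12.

Answer: 12

Derivation:
z_0 = 0 + 0i, c = -0.4400 + -0.0733i
Iter 1: z = -0.4400 + -0.0733i, |z|^2 = 0.1990
Iter 2: z = -0.2518 + -0.0088i, |z|^2 = 0.0635
Iter 3: z = -0.3767 + -0.0689i, |z|^2 = 0.1466
Iter 4: z = -0.3029 + -0.0214i, |z|^2 = 0.0922
Iter 5: z = -0.3487 + -0.0604i, |z|^2 = 0.1253
Iter 6: z = -0.3220 + -0.0312i, |z|^2 = 0.1047
Iter 7: z = -0.3373 + -0.0532i, |z|^2 = 0.1166
Iter 8: z = -0.3291 + -0.0374i, |z|^2 = 0.1097
Iter 9: z = -0.3331 + -0.0487i, |z|^2 = 0.1133
Iter 10: z = -0.3314 + -0.0409i, |z|^2 = 0.1115
Iter 11: z = -0.3318 + -0.0462i, |z|^2 = 0.1123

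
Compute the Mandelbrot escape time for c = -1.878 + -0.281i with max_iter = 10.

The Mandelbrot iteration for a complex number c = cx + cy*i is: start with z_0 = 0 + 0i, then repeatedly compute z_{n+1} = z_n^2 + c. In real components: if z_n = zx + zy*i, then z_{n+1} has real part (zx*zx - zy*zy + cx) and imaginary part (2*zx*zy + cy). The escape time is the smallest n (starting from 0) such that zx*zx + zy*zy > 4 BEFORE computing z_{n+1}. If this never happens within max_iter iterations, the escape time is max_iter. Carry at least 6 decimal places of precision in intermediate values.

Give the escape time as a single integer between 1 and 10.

z_0 = 0 + 0i, c = -1.8780 + -0.2810i
Iter 1: z = -1.8780 + -0.2810i, |z|^2 = 3.6058
Iter 2: z = 1.5699 + 0.7744i, |z|^2 = 3.0644
Iter 3: z = -0.0131 + 2.1506i, |z|^2 = 4.6253
Escaped at iteration 3

Answer: 3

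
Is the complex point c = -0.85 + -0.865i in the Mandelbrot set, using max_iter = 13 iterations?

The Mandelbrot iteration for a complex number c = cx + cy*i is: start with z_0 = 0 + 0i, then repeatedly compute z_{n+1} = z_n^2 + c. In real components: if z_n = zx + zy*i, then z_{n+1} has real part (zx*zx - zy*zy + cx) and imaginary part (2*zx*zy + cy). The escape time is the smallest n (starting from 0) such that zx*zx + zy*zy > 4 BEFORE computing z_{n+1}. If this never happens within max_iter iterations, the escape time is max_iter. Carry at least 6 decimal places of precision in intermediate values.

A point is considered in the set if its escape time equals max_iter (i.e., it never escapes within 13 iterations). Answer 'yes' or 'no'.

Answer: no

Derivation:
z_0 = 0 + 0i, c = -0.8500 + -0.8650i
Iter 1: z = -0.8500 + -0.8650i, |z|^2 = 1.4707
Iter 2: z = -0.8757 + 0.6055i, |z|^2 = 1.1335
Iter 3: z = -0.4497 + -1.9255i, |z|^2 = 3.9098
Iter 4: z = -4.3553 + 0.8669i, |z|^2 = 19.7202
Escaped at iteration 4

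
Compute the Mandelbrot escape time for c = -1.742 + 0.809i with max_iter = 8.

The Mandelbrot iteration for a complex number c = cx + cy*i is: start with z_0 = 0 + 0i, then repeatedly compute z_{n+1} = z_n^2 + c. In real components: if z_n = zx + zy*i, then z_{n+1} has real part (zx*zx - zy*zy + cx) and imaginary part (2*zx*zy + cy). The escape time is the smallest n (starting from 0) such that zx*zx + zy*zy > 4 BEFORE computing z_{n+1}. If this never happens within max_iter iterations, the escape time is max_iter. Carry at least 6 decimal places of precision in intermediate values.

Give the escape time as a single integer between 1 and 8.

z_0 = 0 + 0i, c = -1.7420 + 0.8090i
Iter 1: z = -1.7420 + 0.8090i, |z|^2 = 3.6890
Iter 2: z = 0.6381 + -2.0096i, |z|^2 = 4.4455
Escaped at iteration 2

Answer: 2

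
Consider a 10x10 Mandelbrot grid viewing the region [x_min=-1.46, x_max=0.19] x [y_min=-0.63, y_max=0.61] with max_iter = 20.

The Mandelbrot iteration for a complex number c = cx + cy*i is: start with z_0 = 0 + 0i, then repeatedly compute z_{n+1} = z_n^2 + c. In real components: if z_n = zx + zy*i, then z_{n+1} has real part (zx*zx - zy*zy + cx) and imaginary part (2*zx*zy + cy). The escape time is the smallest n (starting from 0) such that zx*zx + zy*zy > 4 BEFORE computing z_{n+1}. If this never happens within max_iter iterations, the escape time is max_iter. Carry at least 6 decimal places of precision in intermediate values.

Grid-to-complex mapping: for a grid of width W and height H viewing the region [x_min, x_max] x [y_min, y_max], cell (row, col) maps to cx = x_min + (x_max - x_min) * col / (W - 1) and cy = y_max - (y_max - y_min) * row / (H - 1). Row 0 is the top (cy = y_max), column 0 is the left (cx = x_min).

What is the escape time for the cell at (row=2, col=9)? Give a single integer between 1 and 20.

Answer: 20

Derivation:
z_0 = 0 + 0i, c = 0.1900 + 0.3344i
Iter 1: z = 0.1900 + 0.3344i, |z|^2 = 0.1480
Iter 2: z = 0.1142 + 0.4615i, |z|^2 = 0.2261
Iter 3: z = -0.0100 + 0.4399i, |z|^2 = 0.1936
Iter 4: z = -0.0034 + 0.3257i, |z|^2 = 0.1061
Iter 5: z = 0.0839 + 0.3322i, |z|^2 = 0.1174
Iter 6: z = 0.0867 + 0.3902i, |z|^2 = 0.1598
Iter 7: z = 0.0452 + 0.4021i, |z|^2 = 0.1637
Iter 8: z = 0.0304 + 0.3708i, |z|^2 = 0.1384
Iter 9: z = 0.0534 + 0.3570i, |z|^2 = 0.1303
Iter 10: z = 0.0654 + 0.3726i, |z|^2 = 0.1431
Iter 11: z = 0.0555 + 0.3832i, |z|^2 = 0.1499
Iter 12: z = 0.0462 + 0.3770i, |z|^2 = 0.1442
Iter 13: z = 0.0500 + 0.3693i, |z|^2 = 0.1389
Iter 14: z = 0.0561 + 0.3714i, |z|^2 = 0.1411
Iter 15: z = 0.0552 + 0.3761i, |z|^2 = 0.1445
Iter 16: z = 0.0516 + 0.3760i, |z|^2 = 0.1440
Iter 17: z = 0.0513 + 0.3732i, |z|^2 = 0.1419
Iter 18: z = 0.0533 + 0.3727i, |z|^2 = 0.1418
Iter 19: z = 0.0539 + 0.3742i, |z|^2 = 0.1429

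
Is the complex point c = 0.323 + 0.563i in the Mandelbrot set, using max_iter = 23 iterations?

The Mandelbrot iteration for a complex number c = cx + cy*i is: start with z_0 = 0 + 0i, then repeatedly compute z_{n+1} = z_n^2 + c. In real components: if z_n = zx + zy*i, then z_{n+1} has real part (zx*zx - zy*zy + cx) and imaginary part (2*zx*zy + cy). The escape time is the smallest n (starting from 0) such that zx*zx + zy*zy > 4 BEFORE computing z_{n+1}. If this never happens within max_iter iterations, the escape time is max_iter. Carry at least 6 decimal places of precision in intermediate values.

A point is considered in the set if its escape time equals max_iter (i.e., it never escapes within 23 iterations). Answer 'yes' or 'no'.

Answer: yes

Derivation:
z_0 = 0 + 0i, c = 0.3230 + 0.5630i
Iter 1: z = 0.3230 + 0.5630i, |z|^2 = 0.4213
Iter 2: z = 0.1104 + 0.9267i, |z|^2 = 0.8709
Iter 3: z = -0.5236 + 0.7675i, |z|^2 = 0.8633
Iter 4: z = 0.0080 + -0.2408i, |z|^2 = 0.0580
Iter 5: z = 0.2651 + 0.5591i, |z|^2 = 0.3829
Iter 6: z = 0.0806 + 0.8595i, |z|^2 = 0.7452
Iter 7: z = -0.4092 + 0.7016i, |z|^2 = 0.6597
Iter 8: z = -0.0019 + -0.0112i, |z|^2 = 0.0001
Iter 9: z = 0.3229 + 0.5630i, |z|^2 = 0.4213
Iter 10: z = 0.1102 + 0.9266i, |z|^2 = 0.8707
Iter 11: z = -0.5234 + 0.7673i, |z|^2 = 0.8627
Iter 12: z = 0.0082 + -0.2402i, |z|^2 = 0.0578
Iter 13: z = 0.2654 + 0.5590i, |z|^2 = 0.3829
Iter 14: z = 0.0809 + 0.8597i, |z|^2 = 0.7456
Iter 15: z = -0.4095 + 0.7021i, |z|^2 = 0.6606
Iter 16: z = -0.0022 + -0.0121i, |z|^2 = 0.0002
Iter 17: z = 0.3229 + 0.5631i, |z|^2 = 0.4213
Iter 18: z = 0.1102 + 0.9266i, |z|^2 = 0.8707
Iter 19: z = -0.5234 + 0.7672i, |z|^2 = 0.8626
Iter 20: z = 0.0083 + -0.2401i, |z|^2 = 0.0577
Iter 21: z = 0.2654 + 0.5590i, |z|^2 = 0.3829
Iter 22: z = 0.0809 + 0.8597i, |z|^2 = 0.7457
Did not escape in 23 iterations → in set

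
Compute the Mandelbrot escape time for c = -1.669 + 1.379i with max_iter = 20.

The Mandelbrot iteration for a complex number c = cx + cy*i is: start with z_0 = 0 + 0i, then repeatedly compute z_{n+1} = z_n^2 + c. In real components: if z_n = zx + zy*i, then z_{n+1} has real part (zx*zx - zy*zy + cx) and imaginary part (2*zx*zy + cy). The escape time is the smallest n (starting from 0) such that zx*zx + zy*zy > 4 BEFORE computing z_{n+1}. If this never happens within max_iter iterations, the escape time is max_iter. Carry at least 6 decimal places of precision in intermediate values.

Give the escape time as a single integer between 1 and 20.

Answer: 1

Derivation:
z_0 = 0 + 0i, c = -1.6690 + 1.3790i
Iter 1: z = -1.6690 + 1.3790i, |z|^2 = 4.6872
Escaped at iteration 1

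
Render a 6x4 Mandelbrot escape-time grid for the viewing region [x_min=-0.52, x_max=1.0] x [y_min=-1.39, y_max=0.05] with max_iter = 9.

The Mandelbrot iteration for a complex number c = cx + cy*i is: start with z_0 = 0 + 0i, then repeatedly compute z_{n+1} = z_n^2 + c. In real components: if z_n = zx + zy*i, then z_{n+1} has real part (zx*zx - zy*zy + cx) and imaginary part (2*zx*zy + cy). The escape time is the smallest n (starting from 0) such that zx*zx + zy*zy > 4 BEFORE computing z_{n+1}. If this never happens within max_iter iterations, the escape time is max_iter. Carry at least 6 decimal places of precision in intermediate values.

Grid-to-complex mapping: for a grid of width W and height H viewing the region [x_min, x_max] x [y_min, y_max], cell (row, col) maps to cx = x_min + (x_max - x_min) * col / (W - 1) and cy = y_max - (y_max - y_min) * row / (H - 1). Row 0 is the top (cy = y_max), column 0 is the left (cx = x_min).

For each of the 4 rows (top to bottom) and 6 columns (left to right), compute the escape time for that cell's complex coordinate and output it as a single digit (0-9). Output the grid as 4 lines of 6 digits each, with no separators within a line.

(row=0, col=0): c = -0.5200 + 0.0500i → escape time 9
(row=0, col=1): c = -0.2160 + 0.0500i → escape time 9
(row=0, col=2): c = 0.0880 + 0.0500i → escape time 9
(row=0, col=3): c = 0.3920 + 0.0500i → escape time 7
(row=0, col=4): c = 0.6960 + 0.0500i → escape time 3
(row=0, col=5): c = 1.0000 + 0.0500i → escape time 2
(row=1, col=0): c = -0.5200 + -0.4300i → escape time 9
(row=1, col=1): c = -0.2160 + -0.4300i → escape time 9
(row=1, col=2): c = 0.0880 + -0.4300i → escape time 9
(row=1, col=3): c = 0.3920 + -0.4300i → escape time 8
(row=1, col=4): c = 0.6960 + -0.4300i → escape time 3
(row=1, col=5): c = 1.0000 + -0.4300i → escape time 2
(row=2, col=0): c = -0.5200 + -0.9100i → escape time 4
(row=2, col=1): c = -0.2160 + -0.9100i → escape time 8
(row=2, col=2): c = 0.0880 + -0.9100i → escape time 5
(row=2, col=3): c = 0.3920 + -0.9100i → escape time 3
(row=2, col=4): c = 0.6960 + -0.9100i → escape time 2
(row=2, col=5): c = 1.0000 + -0.9100i → escape time 2
(row=3, col=0): c = -0.5200 + -1.3900i → escape time 2
(row=3, col=1): c = -0.2160 + -1.3900i → escape time 2
(row=3, col=2): c = 0.0880 + -1.3900i → escape time 2
(row=3, col=3): c = 0.3920 + -1.3900i → escape time 2
(row=3, col=4): c = 0.6960 + -1.3900i → escape time 2
(row=3, col=5): c = 1.0000 + -1.3900i → escape time 2

Answer: 999732
999832
485322
222222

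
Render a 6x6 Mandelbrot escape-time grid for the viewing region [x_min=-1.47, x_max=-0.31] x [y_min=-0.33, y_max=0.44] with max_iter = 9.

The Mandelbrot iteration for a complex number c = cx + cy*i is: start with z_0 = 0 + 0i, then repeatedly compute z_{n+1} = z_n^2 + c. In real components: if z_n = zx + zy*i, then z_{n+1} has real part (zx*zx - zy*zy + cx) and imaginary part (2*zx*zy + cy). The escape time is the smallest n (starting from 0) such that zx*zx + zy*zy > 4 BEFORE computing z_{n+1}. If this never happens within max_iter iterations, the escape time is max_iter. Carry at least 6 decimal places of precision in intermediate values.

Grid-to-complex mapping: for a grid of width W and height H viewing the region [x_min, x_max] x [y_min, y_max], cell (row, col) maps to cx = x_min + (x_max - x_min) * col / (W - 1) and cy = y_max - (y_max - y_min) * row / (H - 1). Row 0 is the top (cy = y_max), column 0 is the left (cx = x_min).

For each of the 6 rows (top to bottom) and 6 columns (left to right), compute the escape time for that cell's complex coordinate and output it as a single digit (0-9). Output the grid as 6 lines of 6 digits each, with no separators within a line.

(row=0, col=0): c = -1.4700 + 0.4400i → escape time 4
(row=0, col=1): c = -1.2380 + 0.4400i → escape time 6
(row=0, col=2): c = -1.0060 + 0.4400i → escape time 5
(row=0, col=3): c = -0.7740 + 0.4400i → escape time 7
(row=0, col=4): c = -0.5420 + 0.4400i → escape time 9
(row=0, col=5): c = -0.3100 + 0.4400i → escape time 9
(row=1, col=0): c = -1.4700 + 0.2860i → escape time 5
(row=1, col=1): c = -1.2380 + 0.2860i → escape time 9
(row=1, col=2): c = -1.0060 + 0.2860i → escape time 9
(row=1, col=3): c = -0.7740 + 0.2860i → escape time 9
(row=1, col=4): c = -0.5420 + 0.2860i → escape time 9
(row=1, col=5): c = -0.3100 + 0.2860i → escape time 9
(row=2, col=0): c = -1.4700 + 0.1320i → escape time 7
(row=2, col=1): c = -1.2380 + 0.1320i → escape time 9
(row=2, col=2): c = -1.0060 + 0.1320i → escape time 9
(row=2, col=3): c = -0.7740 + 0.1320i → escape time 9
(row=2, col=4): c = -0.5420 + 0.1320i → escape time 9
(row=2, col=5): c = -0.3100 + 0.1320i → escape time 9
(row=3, col=0): c = -1.4700 + -0.0220i → escape time 9
(row=3, col=1): c = -1.2380 + -0.0220i → escape time 9
(row=3, col=2): c = -1.0060 + -0.0220i → escape time 9
(row=3, col=3): c = -0.7740 + -0.0220i → escape time 9
(row=3, col=4): c = -0.5420 + -0.0220i → escape time 9
(row=3, col=5): c = -0.3100 + -0.0220i → escape time 9
(row=4, col=0): c = -1.4700 + -0.1760i → escape time 5
(row=4, col=1): c = -1.2380 + -0.1760i → escape time 9
(row=4, col=2): c = -1.0060 + -0.1760i → escape time 9
(row=4, col=3): c = -0.7740 + -0.1760i → escape time 9
(row=4, col=4): c = -0.5420 + -0.1760i → escape time 9
(row=4, col=5): c = -0.3100 + -0.1760i → escape time 9
(row=5, col=0): c = -1.4700 + -0.3300i → escape time 5
(row=5, col=1): c = -1.2380 + -0.3300i → escape time 9
(row=5, col=2): c = -1.0060 + -0.3300i → escape time 9
(row=5, col=3): c = -0.7740 + -0.3300i → escape time 9
(row=5, col=4): c = -0.5420 + -0.3300i → escape time 9
(row=5, col=5): c = -0.3100 + -0.3300i → escape time 9

Answer: 465799
599999
799999
999999
599999
599999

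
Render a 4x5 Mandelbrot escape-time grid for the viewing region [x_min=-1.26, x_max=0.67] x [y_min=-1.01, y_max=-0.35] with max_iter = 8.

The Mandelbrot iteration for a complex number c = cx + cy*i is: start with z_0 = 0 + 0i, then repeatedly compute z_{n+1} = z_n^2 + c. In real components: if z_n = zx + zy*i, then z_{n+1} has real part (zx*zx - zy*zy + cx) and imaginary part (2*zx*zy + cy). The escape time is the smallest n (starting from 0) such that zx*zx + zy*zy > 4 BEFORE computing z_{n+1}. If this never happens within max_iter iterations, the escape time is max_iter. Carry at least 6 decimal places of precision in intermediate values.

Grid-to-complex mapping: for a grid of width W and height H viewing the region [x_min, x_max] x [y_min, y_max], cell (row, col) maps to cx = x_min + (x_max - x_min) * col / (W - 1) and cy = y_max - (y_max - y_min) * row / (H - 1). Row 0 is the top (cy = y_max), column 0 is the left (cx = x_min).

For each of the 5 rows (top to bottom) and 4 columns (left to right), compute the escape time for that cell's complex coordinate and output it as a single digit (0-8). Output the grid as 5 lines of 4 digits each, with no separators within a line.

Answer: 8883
4883
3883
3482
3462

Derivation:
(row=0, col=0): c = -1.2600 + -0.3500i → escape time 8
(row=0, col=1): c = -0.6167 + -0.3500i → escape time 8
(row=0, col=2): c = 0.0267 + -0.3500i → escape time 8
(row=0, col=3): c = 0.6700 + -0.3500i → escape time 3
(row=1, col=0): c = -1.2600 + -0.5150i → escape time 4
(row=1, col=1): c = -0.6167 + -0.5150i → escape time 8
(row=1, col=2): c = 0.0267 + -0.5150i → escape time 8
(row=1, col=3): c = 0.6700 + -0.5150i → escape time 3
(row=2, col=0): c = -1.2600 + -0.6800i → escape time 3
(row=2, col=1): c = -0.6167 + -0.6800i → escape time 8
(row=2, col=2): c = 0.0267 + -0.6800i → escape time 8
(row=2, col=3): c = 0.6700 + -0.6800i → escape time 3
(row=3, col=0): c = -1.2600 + -0.8450i → escape time 3
(row=3, col=1): c = -0.6167 + -0.8450i → escape time 4
(row=3, col=2): c = 0.0267 + -0.8450i → escape time 8
(row=3, col=3): c = 0.6700 + -0.8450i → escape time 2
(row=4, col=0): c = -1.2600 + -1.0100i → escape time 3
(row=4, col=1): c = -0.6167 + -1.0100i → escape time 4
(row=4, col=2): c = 0.0267 + -1.0100i → escape time 6
(row=4, col=3): c = 0.6700 + -1.0100i → escape time 2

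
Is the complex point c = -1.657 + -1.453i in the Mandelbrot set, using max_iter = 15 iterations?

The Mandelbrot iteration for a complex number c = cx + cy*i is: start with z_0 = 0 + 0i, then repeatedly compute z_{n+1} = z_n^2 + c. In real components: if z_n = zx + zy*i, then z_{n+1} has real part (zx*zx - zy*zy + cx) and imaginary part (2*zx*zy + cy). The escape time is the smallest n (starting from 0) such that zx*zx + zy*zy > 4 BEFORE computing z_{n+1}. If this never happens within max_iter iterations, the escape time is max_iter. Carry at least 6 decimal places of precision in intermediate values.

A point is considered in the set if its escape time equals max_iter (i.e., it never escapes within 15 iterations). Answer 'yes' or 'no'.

Answer: no

Derivation:
z_0 = 0 + 0i, c = -1.6570 + -1.4530i
Iter 1: z = -1.6570 + -1.4530i, |z|^2 = 4.8569
Escaped at iteration 1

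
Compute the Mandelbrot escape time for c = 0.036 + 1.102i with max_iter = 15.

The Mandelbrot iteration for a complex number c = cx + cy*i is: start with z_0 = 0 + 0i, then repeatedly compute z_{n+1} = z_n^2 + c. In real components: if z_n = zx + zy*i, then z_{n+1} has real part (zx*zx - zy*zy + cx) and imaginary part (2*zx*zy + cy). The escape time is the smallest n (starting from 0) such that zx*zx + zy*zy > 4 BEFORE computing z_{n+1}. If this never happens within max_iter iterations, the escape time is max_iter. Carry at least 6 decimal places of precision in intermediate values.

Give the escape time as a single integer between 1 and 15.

Answer: 4

Derivation:
z_0 = 0 + 0i, c = 0.0360 + 1.1020i
Iter 1: z = 0.0360 + 1.1020i, |z|^2 = 1.2157
Iter 2: z = -1.1771 + 1.1813i, |z|^2 = 2.7812
Iter 3: z = 0.0260 + -1.6791i, |z|^2 = 2.8202
Iter 4: z = -2.7828 + 1.0147i, |z|^2 = 8.7737
Escaped at iteration 4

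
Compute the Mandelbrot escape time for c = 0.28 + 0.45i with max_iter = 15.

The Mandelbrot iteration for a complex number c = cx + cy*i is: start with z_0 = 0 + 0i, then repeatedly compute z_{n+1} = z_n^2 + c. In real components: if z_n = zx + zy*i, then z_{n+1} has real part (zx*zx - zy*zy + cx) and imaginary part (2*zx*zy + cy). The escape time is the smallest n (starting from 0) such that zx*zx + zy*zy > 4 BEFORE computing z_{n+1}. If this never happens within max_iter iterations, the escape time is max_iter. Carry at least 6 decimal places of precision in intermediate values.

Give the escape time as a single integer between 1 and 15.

Answer: 15

Derivation:
z_0 = 0 + 0i, c = 0.2800 + 0.4500i
Iter 1: z = 0.2800 + 0.4500i, |z|^2 = 0.2809
Iter 2: z = 0.1559 + 0.7020i, |z|^2 = 0.5171
Iter 3: z = -0.1885 + 0.6689i, |z|^2 = 0.4829
Iter 4: z = -0.1319 + 0.1978i, |z|^2 = 0.0565
Iter 5: z = 0.2583 + 0.3978i, |z|^2 = 0.2250
Iter 6: z = 0.1884 + 0.6555i, |z|^2 = 0.4652
Iter 7: z = -0.1141 + 0.6970i, |z|^2 = 0.4989
Iter 8: z = -0.1928 + 0.2909i, |z|^2 = 0.1218
Iter 9: z = 0.2326 + 0.3378i, |z|^2 = 0.1682
Iter 10: z = 0.2200 + 0.6071i, |z|^2 = 0.4170
Iter 11: z = -0.0402 + 0.7171i, |z|^2 = 0.5158
Iter 12: z = -0.2326 + 0.3923i, |z|^2 = 0.2080
Iter 13: z = 0.1802 + 0.2675i, |z|^2 = 0.1040
Iter 14: z = 0.2409 + 0.5464i, |z|^2 = 0.3566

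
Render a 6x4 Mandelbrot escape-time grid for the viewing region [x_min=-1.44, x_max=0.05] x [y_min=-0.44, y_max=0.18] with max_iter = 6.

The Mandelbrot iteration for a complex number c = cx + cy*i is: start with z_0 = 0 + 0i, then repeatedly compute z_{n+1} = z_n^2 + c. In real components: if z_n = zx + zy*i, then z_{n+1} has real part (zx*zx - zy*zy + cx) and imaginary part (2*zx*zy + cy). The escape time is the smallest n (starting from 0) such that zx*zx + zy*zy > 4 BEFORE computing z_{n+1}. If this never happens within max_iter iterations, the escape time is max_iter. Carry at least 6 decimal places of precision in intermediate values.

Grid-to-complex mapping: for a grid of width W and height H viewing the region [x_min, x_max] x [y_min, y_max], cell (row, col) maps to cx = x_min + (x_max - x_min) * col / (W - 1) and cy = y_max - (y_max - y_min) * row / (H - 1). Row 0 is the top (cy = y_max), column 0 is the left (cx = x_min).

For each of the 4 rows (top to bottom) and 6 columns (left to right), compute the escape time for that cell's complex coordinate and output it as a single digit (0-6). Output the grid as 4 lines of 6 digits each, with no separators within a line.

(row=0, col=0): c = -1.4400 + 0.1800i → escape time 6
(row=0, col=1): c = -1.1420 + 0.1800i → escape time 6
(row=0, col=2): c = -0.8440 + 0.1800i → escape time 6
(row=0, col=3): c = -0.5460 + 0.1800i → escape time 6
(row=0, col=4): c = -0.2480 + 0.1800i → escape time 6
(row=0, col=5): c = 0.0500 + 0.1800i → escape time 6
(row=1, col=0): c = -1.4400 + -0.0267i → escape time 6
(row=1, col=1): c = -1.1420 + -0.0267i → escape time 6
(row=1, col=2): c = -0.8440 + -0.0267i → escape time 6
(row=1, col=3): c = -0.5460 + -0.0267i → escape time 6
(row=1, col=4): c = -0.2480 + -0.0267i → escape time 6
(row=1, col=5): c = 0.0500 + -0.0267i → escape time 6
(row=2, col=0): c = -1.4400 + -0.2333i → escape time 5
(row=2, col=1): c = -1.1420 + -0.2333i → escape time 6
(row=2, col=2): c = -0.8440 + -0.2333i → escape time 6
(row=2, col=3): c = -0.5460 + -0.2333i → escape time 6
(row=2, col=4): c = -0.2480 + -0.2333i → escape time 6
(row=2, col=5): c = 0.0500 + -0.2333i → escape time 6
(row=3, col=0): c = -1.4400 + -0.4400i → escape time 4
(row=3, col=1): c = -1.1420 + -0.4400i → escape time 6
(row=3, col=2): c = -0.8440 + -0.4400i → escape time 6
(row=3, col=3): c = -0.5460 + -0.4400i → escape time 6
(row=3, col=4): c = -0.2480 + -0.4400i → escape time 6
(row=3, col=5): c = 0.0500 + -0.4400i → escape time 6

Answer: 666666
666666
566666
466666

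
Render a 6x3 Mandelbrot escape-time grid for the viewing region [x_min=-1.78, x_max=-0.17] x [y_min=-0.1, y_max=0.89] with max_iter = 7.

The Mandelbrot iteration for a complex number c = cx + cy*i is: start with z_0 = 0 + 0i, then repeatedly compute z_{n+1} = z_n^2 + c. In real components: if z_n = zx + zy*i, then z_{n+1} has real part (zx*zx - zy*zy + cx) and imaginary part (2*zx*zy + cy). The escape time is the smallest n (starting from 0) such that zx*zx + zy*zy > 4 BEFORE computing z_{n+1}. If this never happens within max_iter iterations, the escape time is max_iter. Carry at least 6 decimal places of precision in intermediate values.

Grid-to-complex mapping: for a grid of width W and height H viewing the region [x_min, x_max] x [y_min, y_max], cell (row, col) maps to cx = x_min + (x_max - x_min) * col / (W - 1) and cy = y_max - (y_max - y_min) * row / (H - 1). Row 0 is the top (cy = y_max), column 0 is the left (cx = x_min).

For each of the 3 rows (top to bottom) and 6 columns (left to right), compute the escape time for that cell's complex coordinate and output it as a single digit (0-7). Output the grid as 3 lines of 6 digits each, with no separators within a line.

Answer: 233447
347777
477777

Derivation:
(row=0, col=0): c = -1.7800 + 0.8900i → escape time 2
(row=0, col=1): c = -1.4580 + 0.8900i → escape time 3
(row=0, col=2): c = -1.1360 + 0.8900i → escape time 3
(row=0, col=3): c = -0.8140 + 0.8900i → escape time 4
(row=0, col=4): c = -0.4920 + 0.8900i → escape time 4
(row=0, col=5): c = -0.1700 + 0.8900i → escape time 7
(row=1, col=0): c = -1.7800 + 0.3950i → escape time 3
(row=1, col=1): c = -1.4580 + 0.3950i → escape time 4
(row=1, col=2): c = -1.1360 + 0.3950i → escape time 7
(row=1, col=3): c = -0.8140 + 0.3950i → escape time 7
(row=1, col=4): c = -0.4920 + 0.3950i → escape time 7
(row=1, col=5): c = -0.1700 + 0.3950i → escape time 7
(row=2, col=0): c = -1.7800 + -0.1000i → escape time 4
(row=2, col=1): c = -1.4580 + -0.1000i → escape time 7
(row=2, col=2): c = -1.1360 + -0.1000i → escape time 7
(row=2, col=3): c = -0.8140 + -0.1000i → escape time 7
(row=2, col=4): c = -0.4920 + -0.1000i → escape time 7
(row=2, col=5): c = -0.1700 + -0.1000i → escape time 7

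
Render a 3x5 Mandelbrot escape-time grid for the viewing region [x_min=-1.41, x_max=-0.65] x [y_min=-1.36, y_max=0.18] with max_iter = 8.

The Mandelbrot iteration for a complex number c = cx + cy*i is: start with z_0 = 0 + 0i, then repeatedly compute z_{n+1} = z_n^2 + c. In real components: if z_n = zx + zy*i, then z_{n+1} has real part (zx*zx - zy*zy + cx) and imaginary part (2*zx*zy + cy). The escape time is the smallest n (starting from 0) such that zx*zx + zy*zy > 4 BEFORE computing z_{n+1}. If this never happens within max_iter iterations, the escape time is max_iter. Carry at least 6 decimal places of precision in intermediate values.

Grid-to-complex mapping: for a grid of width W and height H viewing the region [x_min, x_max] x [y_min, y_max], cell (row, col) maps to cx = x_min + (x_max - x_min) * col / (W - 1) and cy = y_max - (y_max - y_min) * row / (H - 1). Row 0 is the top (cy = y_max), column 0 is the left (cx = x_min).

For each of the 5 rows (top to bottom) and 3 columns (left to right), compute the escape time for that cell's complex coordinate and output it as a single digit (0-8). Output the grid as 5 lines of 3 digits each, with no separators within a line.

Answer: 788
688
347
334
222

Derivation:
(row=0, col=0): c = -1.4100 + 0.1800i → escape time 7
(row=0, col=1): c = -1.0300 + 0.1800i → escape time 8
(row=0, col=2): c = -0.6500 + 0.1800i → escape time 8
(row=1, col=0): c = -1.4100 + -0.2050i → escape time 6
(row=1, col=1): c = -1.0300 + -0.2050i → escape time 8
(row=1, col=2): c = -0.6500 + -0.2050i → escape time 8
(row=2, col=0): c = -1.4100 + -0.5900i → escape time 3
(row=2, col=1): c = -1.0300 + -0.5900i → escape time 4
(row=2, col=2): c = -0.6500 + -0.5900i → escape time 7
(row=3, col=0): c = -1.4100 + -0.9750i → escape time 3
(row=3, col=1): c = -1.0300 + -0.9750i → escape time 3
(row=3, col=2): c = -0.6500 + -0.9750i → escape time 4
(row=4, col=0): c = -1.4100 + -1.3600i → escape time 2
(row=4, col=1): c = -1.0300 + -1.3600i → escape time 2
(row=4, col=2): c = -0.6500 + -1.3600i → escape time 2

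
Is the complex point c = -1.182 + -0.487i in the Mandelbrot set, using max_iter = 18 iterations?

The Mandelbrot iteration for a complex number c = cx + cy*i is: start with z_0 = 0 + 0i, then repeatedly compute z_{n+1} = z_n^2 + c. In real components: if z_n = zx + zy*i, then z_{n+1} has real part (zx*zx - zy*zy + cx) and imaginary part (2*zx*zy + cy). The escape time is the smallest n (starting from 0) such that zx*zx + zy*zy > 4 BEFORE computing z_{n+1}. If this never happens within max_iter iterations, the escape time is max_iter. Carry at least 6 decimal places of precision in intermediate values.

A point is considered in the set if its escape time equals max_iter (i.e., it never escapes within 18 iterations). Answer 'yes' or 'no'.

Answer: no

Derivation:
z_0 = 0 + 0i, c = -1.1820 + -0.4870i
Iter 1: z = -1.1820 + -0.4870i, |z|^2 = 1.6343
Iter 2: z = -0.0220 + 0.6643i, |z|^2 = 0.4417
Iter 3: z = -1.6228 + -0.5163i, |z|^2 = 2.8999
Iter 4: z = 1.1848 + 1.1886i, |z|^2 = 2.8166
Iter 5: z = -1.1910 + 2.3296i, |z|^2 = 6.8457
Escaped at iteration 5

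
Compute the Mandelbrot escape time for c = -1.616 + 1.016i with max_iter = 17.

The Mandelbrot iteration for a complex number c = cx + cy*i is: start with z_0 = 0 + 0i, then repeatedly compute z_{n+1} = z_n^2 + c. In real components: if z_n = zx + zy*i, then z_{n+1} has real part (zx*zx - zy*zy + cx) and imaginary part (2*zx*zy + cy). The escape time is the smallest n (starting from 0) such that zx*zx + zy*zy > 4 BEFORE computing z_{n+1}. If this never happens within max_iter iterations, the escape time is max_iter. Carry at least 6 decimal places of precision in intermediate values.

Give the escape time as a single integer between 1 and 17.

z_0 = 0 + 0i, c = -1.6160 + 1.0160i
Iter 1: z = -1.6160 + 1.0160i, |z|^2 = 3.6437
Iter 2: z = -0.0368 + -2.2677i, |z|^2 = 5.1439
Escaped at iteration 2

Answer: 2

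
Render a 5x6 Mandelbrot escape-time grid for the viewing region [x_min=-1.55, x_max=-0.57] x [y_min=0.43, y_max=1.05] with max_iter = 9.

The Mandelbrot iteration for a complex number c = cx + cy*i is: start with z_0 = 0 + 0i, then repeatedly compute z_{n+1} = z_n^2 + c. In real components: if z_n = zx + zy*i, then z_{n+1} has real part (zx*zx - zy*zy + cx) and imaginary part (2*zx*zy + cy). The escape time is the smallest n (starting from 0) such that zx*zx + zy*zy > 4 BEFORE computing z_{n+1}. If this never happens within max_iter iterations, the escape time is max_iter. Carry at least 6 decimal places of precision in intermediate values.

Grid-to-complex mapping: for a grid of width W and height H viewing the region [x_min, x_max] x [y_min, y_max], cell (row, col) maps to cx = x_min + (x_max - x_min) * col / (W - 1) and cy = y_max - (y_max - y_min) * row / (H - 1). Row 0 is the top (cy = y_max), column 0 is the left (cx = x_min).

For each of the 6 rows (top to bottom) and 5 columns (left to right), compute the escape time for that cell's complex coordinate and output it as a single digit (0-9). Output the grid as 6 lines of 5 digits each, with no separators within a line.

(row=0, col=0): c = -1.5500 + 1.0500i → escape time 2
(row=0, col=1): c = -1.3050 + 1.0500i → escape time 3
(row=0, col=2): c = -1.0600 + 1.0500i → escape time 3
(row=0, col=3): c = -0.8150 + 1.0500i → escape time 3
(row=0, col=4): c = -0.5700 + 1.0500i → escape time 4
(row=1, col=0): c = -1.5500 + 0.9260i → escape time 3
(row=1, col=1): c = -1.3050 + 0.9260i → escape time 3
(row=1, col=2): c = -1.0600 + 0.9260i → escape time 3
(row=1, col=3): c = -0.8150 + 0.9260i → escape time 3
(row=1, col=4): c = -0.5700 + 0.9260i → escape time 4
(row=2, col=0): c = -1.5500 + 0.8020i → escape time 3
(row=2, col=1): c = -1.3050 + 0.8020i → escape time 3
(row=2, col=2): c = -1.0600 + 0.8020i → escape time 3
(row=2, col=3): c = -0.8150 + 0.8020i → escape time 4
(row=2, col=4): c = -0.5700 + 0.8020i → escape time 5
(row=3, col=0): c = -1.5500 + 0.6780i → escape time 3
(row=3, col=1): c = -1.3050 + 0.6780i → escape time 3
(row=3, col=2): c = -1.0600 + 0.6780i → escape time 4
(row=3, col=3): c = -0.8150 + 0.6780i → escape time 4
(row=3, col=4): c = -0.5700 + 0.6780i → escape time 9
(row=4, col=0): c = -1.5500 + 0.5540i → escape time 3
(row=4, col=1): c = -1.3050 + 0.5540i → escape time 3
(row=4, col=2): c = -1.0600 + 0.5540i → escape time 5
(row=4, col=3): c = -0.8150 + 0.5540i → escape time 5
(row=4, col=4): c = -0.5700 + 0.5540i → escape time 9
(row=5, col=0): c = -1.5500 + 0.4300i → escape time 3
(row=5, col=1): c = -1.3050 + 0.4300i → escape time 7
(row=5, col=2): c = -1.0600 + 0.4300i → escape time 6
(row=5, col=3): c = -0.8150 + 0.4300i → escape time 7
(row=5, col=4): c = -0.5700 + 0.4300i → escape time 9

Answer: 23334
33334
33345
33449
33559
37679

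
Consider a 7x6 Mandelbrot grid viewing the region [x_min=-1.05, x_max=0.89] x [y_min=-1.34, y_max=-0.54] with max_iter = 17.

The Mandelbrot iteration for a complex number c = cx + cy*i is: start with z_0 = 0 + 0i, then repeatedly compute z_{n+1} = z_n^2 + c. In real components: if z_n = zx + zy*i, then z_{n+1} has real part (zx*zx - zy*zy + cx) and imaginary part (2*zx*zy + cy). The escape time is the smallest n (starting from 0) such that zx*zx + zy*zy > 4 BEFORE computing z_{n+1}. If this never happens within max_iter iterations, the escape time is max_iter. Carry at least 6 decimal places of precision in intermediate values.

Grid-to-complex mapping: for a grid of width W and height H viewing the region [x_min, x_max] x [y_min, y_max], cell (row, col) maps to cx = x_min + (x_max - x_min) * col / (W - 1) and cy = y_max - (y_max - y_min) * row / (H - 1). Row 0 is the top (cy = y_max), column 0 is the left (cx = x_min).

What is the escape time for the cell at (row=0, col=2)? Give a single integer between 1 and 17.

Answer: 17

Derivation:
z_0 = 0 + 0i, c = -0.4033 + -0.5400i
Iter 1: z = -0.4033 + -0.5400i, |z|^2 = 0.4543
Iter 2: z = -0.5323 + -0.1044i, |z|^2 = 0.2942
Iter 3: z = -0.1309 + -0.4289i, |z|^2 = 0.2011
Iter 4: z = -0.5701 + -0.4277i, |z|^2 = 0.5080
Iter 5: z = -0.2612 + -0.0523i, |z|^2 = 0.0710
Iter 6: z = -0.3378 + -0.5127i, |z|^2 = 0.3770
Iter 7: z = -0.5520 + -0.1936i, |z|^2 = 0.3422
Iter 8: z = -0.1361 + -0.3262i, |z|^2 = 0.1250
Iter 9: z = -0.4912 + -0.4512i, |z|^2 = 0.4449
Iter 10: z = -0.3656 + -0.0967i, |z|^2 = 0.1430
Iter 11: z = -0.2790 + -0.4693i, |z|^2 = 0.2981
Iter 12: z = -0.5457 + -0.2781i, |z|^2 = 0.3752
Iter 13: z = -0.1829 + -0.2365i, |z|^2 = 0.0894
Iter 14: z = -0.4258 + -0.4535i, |z|^2 = 0.3870
Iter 15: z = -0.4277 + -0.1538i, |z|^2 = 0.2066
Iter 16: z = -0.2441 + -0.4085i, |z|^2 = 0.2264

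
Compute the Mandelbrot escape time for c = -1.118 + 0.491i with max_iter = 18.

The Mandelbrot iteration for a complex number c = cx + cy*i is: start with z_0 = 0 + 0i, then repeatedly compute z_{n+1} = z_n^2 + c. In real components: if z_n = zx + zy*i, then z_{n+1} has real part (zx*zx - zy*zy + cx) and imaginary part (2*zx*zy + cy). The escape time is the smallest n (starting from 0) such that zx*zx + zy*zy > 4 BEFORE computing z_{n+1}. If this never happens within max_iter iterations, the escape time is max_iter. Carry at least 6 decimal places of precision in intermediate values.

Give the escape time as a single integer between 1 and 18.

Answer: 5

Derivation:
z_0 = 0 + 0i, c = -1.1180 + 0.4910i
Iter 1: z = -1.1180 + 0.4910i, |z|^2 = 1.4910
Iter 2: z = -0.1092 + -0.6069i, |z|^2 = 0.3802
Iter 3: z = -1.4744 + 0.6235i, |z|^2 = 2.5625
Iter 4: z = 0.6671 + -1.3475i, |z|^2 = 2.2608
Iter 5: z = -2.4888 + -1.3068i, |z|^2 = 7.9020
Escaped at iteration 5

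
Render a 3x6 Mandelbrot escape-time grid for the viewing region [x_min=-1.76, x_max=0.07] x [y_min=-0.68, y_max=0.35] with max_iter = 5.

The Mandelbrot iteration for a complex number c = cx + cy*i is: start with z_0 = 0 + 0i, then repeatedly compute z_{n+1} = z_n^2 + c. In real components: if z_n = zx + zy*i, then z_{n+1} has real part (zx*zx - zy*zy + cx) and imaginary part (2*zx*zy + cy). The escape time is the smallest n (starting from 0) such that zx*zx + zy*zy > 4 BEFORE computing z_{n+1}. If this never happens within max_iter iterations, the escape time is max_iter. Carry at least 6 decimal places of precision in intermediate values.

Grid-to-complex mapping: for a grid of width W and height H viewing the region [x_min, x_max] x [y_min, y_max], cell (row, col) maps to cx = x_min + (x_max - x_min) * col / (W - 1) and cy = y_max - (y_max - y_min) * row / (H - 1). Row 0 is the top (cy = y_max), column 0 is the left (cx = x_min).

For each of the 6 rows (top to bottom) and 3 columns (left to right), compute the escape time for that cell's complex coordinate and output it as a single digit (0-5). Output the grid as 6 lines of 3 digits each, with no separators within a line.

(row=0, col=0): c = -1.7600 + 0.3500i → escape time 3
(row=0, col=1): c = -0.8450 + 0.3500i → escape time 5
(row=0, col=2): c = 0.0700 + 0.3500i → escape time 5
(row=1, col=0): c = -1.7600 + 0.1440i → escape time 4
(row=1, col=1): c = -0.8450 + 0.1440i → escape time 5
(row=1, col=2): c = 0.0700 + 0.1440i → escape time 5
(row=2, col=0): c = -1.7600 + -0.0620i → escape time 5
(row=2, col=1): c = -0.8450 + -0.0620i → escape time 5
(row=2, col=2): c = 0.0700 + -0.0620i → escape time 5
(row=3, col=0): c = -1.7600 + -0.2680i → escape time 4
(row=3, col=1): c = -0.8450 + -0.2680i → escape time 5
(row=3, col=2): c = 0.0700 + -0.2680i → escape time 5
(row=4, col=0): c = -1.7600 + -0.4740i → escape time 3
(row=4, col=1): c = -0.8450 + -0.4740i → escape time 5
(row=4, col=2): c = 0.0700 + -0.4740i → escape time 5
(row=5, col=0): c = -1.7600 + -0.6800i → escape time 3
(row=5, col=1): c = -0.8450 + -0.6800i → escape time 4
(row=5, col=2): c = 0.0700 + -0.6800i → escape time 5

Answer: 355
455
555
455
355
345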